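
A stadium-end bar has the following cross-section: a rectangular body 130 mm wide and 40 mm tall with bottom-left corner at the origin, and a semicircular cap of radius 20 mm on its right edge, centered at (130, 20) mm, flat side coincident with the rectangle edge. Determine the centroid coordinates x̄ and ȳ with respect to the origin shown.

x̄ = 72.92 mm, ȳ = 20.00 mm

rectangular body: A = 130 × 40 = 5200.00, centroid at (65.00, 20.00).
semicircular end: A = ½π·20² = 628.32, centroid at (138.49, 20.00).
ΣA = 5828.32 mm², ΣAx̄ = 425014.74 mm³, ΣAȳ = 116566.37 mm³.
x̄ = 425014.74/5828.32 = 72.92 mm; ȳ = 116566.37/5828.32 = 20.00 mm.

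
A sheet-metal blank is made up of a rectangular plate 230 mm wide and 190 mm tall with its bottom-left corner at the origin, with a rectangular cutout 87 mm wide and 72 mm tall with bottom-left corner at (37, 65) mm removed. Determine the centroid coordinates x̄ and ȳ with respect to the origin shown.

x̄ = 120.77 mm, ȳ = 94.00 mm

plate: A = 230 × 190 = 43700.00, centroid at (115.00, 95.00).
hole: A = −(87 × 72) = -6264.00, centroid at (80.50, 101.00).
ΣA = 37436.00 mm²
ΣAx̄ = (43700.00)(115.00) + (-6264.00)(80.50) = 4521248.00 mm³
ΣAȳ = (43700.00)(95.00) + (-6264.00)(101.00) = 3518836.00 mm³
x̄ = 4521248.00 / 37436.00 = 120.77 mm
ȳ = 3518836.00 / 37436.00 = 94.00 mm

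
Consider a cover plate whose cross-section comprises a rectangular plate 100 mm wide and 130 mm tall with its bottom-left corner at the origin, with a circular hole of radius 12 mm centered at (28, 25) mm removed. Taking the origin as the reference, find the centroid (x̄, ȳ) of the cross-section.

x̄ = 50.79 mm, ȳ = 66.44 mm

Part | A | x̄ᵢ | ȳᵢ | A·x̄ᵢ | A·ȳᵢ
plate | 13000.00 | 50.00 | 65.00 | 650000.00 | 845000.00
hole | -452.39 | 28.00 | 25.00 | -12666.90 | -11309.73
Σ | 12547.61 |  |  | 637333.10 | 833690.27
x̄ = 637333.10 / 12547.61 = 50.79 mm
ȳ = 833690.27 / 12547.61 = 66.44 mm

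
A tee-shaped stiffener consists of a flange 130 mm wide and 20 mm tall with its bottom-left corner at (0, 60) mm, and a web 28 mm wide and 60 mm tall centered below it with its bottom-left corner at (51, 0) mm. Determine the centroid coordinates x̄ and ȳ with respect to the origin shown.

x̄ = 65.00 mm, ȳ = 54.30 mm

web: A = 28 × 60 = 1680.00, centroid at (65.00, 30.00).
flange: A = 130 × 20 = 2600.00, centroid at (65.00, 70.00).
ΣA = 4280.00 mm², ΣAx̄ = 278200.00 mm³, ΣAȳ = 232400.00 mm³.
x̄ = 278200.00/4280.00 = 65.00 mm; ȳ = 232400.00/4280.00 = 54.30 mm.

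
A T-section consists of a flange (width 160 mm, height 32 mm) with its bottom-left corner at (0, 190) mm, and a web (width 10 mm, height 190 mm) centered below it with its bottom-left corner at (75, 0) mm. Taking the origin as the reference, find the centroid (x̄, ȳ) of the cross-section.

Part | A | x̄ᵢ | ȳᵢ | A·x̄ᵢ | A·ȳᵢ
web | 1900.00 | 80.00 | 95.00 | 152000.00 | 180500.00
flange | 5120.00 | 80.00 | 206.00 | 409600.00 | 1054720.00
Σ | 7020.00 |  |  | 561600.00 | 1235220.00
x̄ = 561600.00 / 7020.00 = 80.00 mm
ȳ = 1235220.00 / 7020.00 = 175.96 mm

x̄ = 80.00 mm, ȳ = 175.96 mm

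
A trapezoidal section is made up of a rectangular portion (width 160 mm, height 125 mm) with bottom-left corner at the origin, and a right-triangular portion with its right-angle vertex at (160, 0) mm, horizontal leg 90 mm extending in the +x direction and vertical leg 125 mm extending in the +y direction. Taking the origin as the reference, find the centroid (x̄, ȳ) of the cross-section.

x̄ = 104.15 mm, ȳ = 57.93 mm

rectangular portion: A = 160 × 125 = 20000.00, centroid at (80.00, 62.50).
triangular portion: A = ½·90·125 = 5625.00, centroid at (190.00, 41.67).
ΣA = 25625.00 mm², ΣAx̄ = 2668750.00 mm³, ΣAȳ = 1484375.00 mm³.
x̄ = 2668750.00/25625.00 = 104.15 mm; ȳ = 1484375.00/25625.00 = 57.93 mm.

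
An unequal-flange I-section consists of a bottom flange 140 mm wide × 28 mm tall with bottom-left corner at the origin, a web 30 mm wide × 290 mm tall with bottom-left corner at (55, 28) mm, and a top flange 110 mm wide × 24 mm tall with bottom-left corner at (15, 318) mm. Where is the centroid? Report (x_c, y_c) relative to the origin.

Part | A | x̄ᵢ | ȳᵢ | A·x̄ᵢ | A·ȳᵢ
bottom flange | 3920.00 | 70.00 | 14.00 | 274400.00 | 54880.00
web | 8700.00 | 70.00 | 173.00 | 609000.00 | 1505100.00
top flange | 2640.00 | 70.00 | 330.00 | 184800.00 | 871200.00
Σ | 15260.00 |  |  | 1068200.00 | 2431180.00
x_c = 1068200.00 / 15260.00 = 70.00 mm
y_c = 2431180.00 / 15260.00 = 159.32 mm

x_c = 70.00 mm, y_c = 159.32 mm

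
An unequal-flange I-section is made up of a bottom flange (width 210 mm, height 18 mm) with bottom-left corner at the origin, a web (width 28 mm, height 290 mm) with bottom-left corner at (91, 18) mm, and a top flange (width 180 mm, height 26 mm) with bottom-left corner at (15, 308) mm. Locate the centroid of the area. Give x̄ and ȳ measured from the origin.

x̄ = 105.00 mm, ȳ = 172.49 mm

bottom flange: A = 210 × 18 = 3780.00, centroid at (105.00, 9.00).
web: A = 28 × 290 = 8120.00, centroid at (105.00, 163.00).
top flange: A = 180 × 26 = 4680.00, centroid at (105.00, 321.00).
ΣA = 16580.00 mm², ΣAx̄ = 1740900.00 mm³, ΣAȳ = 2859860.00 mm³.
x̄ = 1740900.00/16580.00 = 105.00 mm; ȳ = 2859860.00/16580.00 = 172.49 mm.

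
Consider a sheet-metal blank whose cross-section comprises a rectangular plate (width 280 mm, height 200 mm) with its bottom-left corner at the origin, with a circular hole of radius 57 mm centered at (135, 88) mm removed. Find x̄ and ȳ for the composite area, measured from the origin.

x̄ = 141.11 mm, ȳ = 102.67 mm

plate: A = 280 × 200 = 56000.00, centroid at (140.00, 100.00).
hole: A = −π·57² = -10207.03, centroid at (135.00, 88.00).
ΣA = 45792.97 mm², ΣAx̄ = 6462050.34 mm³, ΣAȳ = 4701780.96 mm³.
x̄ = 6462050.34/45792.97 = 141.11 mm; ȳ = 4701780.96/45792.97 = 102.67 mm.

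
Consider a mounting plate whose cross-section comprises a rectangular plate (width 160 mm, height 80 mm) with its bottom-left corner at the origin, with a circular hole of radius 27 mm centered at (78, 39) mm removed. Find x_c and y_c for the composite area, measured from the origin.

x_c = 80.44 mm, y_c = 40.22 mm

plate: A = 160 × 80 = 12800.00, centroid at (80.00, 40.00).
hole: A = −π·27² = -2290.22, centroid at (78.00, 39.00).
ΣA = 10509.78 mm²
ΣAx_c = (12800.00)(80.00) + (-2290.22)(78.00) = 845362.76 mm³
ΣAy_c = (12800.00)(40.00) + (-2290.22)(39.00) = 422681.38 mm³
x_c = 845362.76 / 10509.78 = 80.44 mm
y_c = 422681.38 / 10509.78 = 40.22 mm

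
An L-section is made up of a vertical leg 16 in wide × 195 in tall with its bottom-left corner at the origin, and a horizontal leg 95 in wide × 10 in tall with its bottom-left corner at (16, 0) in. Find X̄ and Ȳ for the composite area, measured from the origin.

X̄ = 20.95 in, Ȳ = 75.91 in

vertical leg: A = 16 × 195 = 3120.00, centroid at (8.00, 97.50).
horizontal leg: A = 95 × 10 = 950.00, centroid at (63.50, 5.00).
ΣA = 4070.00 in², ΣAX̄ = 85285.00 in³, ΣAȲ = 308950.00 in³.
X̄ = 85285.00/4070.00 = 20.95 in; Ȳ = 308950.00/4070.00 = 75.91 in.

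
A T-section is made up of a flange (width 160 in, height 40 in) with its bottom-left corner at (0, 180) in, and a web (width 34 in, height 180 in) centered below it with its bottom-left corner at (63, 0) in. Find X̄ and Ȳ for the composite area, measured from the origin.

X̄ = 80.00 in, Ȳ = 146.23 in

web: A = 34 × 180 = 6120.00, centroid at (80.00, 90.00).
flange: A = 160 × 40 = 6400.00, centroid at (80.00, 200.00).
ΣA = 12520.00 in², ΣAX̄ = 1001600.00 in³, ΣAȲ = 1830800.00 in³.
X̄ = 1001600.00/12520.00 = 80.00 in; Ȳ = 1830800.00/12520.00 = 146.23 in.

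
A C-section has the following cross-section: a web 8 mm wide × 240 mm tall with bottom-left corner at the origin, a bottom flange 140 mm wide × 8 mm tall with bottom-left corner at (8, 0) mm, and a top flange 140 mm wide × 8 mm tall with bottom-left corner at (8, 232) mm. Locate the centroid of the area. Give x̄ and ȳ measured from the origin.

x̄ = 43.85 mm, ȳ = 120.00 mm

web: A = 8 × 240 = 1920.00, centroid at (4.00, 120.00).
bottom flange: A = 140 × 8 = 1120.00, centroid at (78.00, 4.00).
top flange: A = 140 × 8 = 1120.00, centroid at (78.00, 236.00).
ΣA = 4160.00 mm², ΣAx̄ = 182400.00 mm³, ΣAȳ = 499200.00 mm³.
x̄ = 182400.00/4160.00 = 43.85 mm; ȳ = 499200.00/4160.00 = 120.00 mm.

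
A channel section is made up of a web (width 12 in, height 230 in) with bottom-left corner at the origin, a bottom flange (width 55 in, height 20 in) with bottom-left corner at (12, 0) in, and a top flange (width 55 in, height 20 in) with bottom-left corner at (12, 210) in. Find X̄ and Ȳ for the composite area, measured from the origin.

X̄ = 20.86 in, Ȳ = 115.00 in

web: A = 12 × 230 = 2760.00, centroid at (6.00, 115.00).
bottom flange: A = 55 × 20 = 1100.00, centroid at (39.50, 10.00).
top flange: A = 55 × 20 = 1100.00, centroid at (39.50, 220.00).
ΣA = 4960.00 in²
ΣAX̄ = (2760.00)(6.00) + (1100.00)(39.50) + (1100.00)(39.50) = 103460.00 in³
ΣAȲ = (2760.00)(115.00) + (1100.00)(10.00) + (1100.00)(220.00) = 570400.00 in³
X̄ = 103460.00 / 4960.00 = 20.86 in
Ȳ = 570400.00 / 4960.00 = 115.00 in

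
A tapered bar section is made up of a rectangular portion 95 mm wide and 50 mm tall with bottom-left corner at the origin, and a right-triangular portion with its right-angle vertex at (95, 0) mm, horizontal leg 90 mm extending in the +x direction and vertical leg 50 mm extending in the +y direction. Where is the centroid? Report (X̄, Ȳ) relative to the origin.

rectangular portion: A = 95 × 50 = 4750.00, centroid at (47.50, 25.00).
triangular portion: A = ½·90·50 = 2250.00, centroid at (125.00, 16.67).
ΣA = 7000.00 mm²
ΣAX̄ = (4750.00)(47.50) + (2250.00)(125.00) = 506875.00 mm³
ΣAȲ = (4750.00)(25.00) + (2250.00)(16.67) = 156250.00 mm³
X̄ = 506875.00 / 7000.00 = 72.41 mm
Ȳ = 156250.00 / 7000.00 = 22.32 mm

X̄ = 72.41 mm, Ȳ = 22.32 mm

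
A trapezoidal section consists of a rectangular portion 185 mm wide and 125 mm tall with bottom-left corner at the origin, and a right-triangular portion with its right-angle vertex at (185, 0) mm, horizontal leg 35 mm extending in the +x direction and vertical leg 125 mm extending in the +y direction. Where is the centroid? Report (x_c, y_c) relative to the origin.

x_c = 101.50 mm, y_c = 60.70 mm

rectangular portion: A = 185 × 125 = 23125.00, centroid at (92.50, 62.50).
triangular portion: A = ½·35·125 = 2187.50, centroid at (196.67, 41.67).
ΣA = 25312.50 mm²
ΣAx_c = (23125.00)(92.50) + (2187.50)(196.67) = 2569270.83 mm³
ΣAy_c = (23125.00)(62.50) + (2187.50)(41.67) = 1536458.33 mm³
x_c = 2569270.83 / 25312.50 = 101.50 mm
y_c = 1536458.33 / 25312.50 = 60.70 mm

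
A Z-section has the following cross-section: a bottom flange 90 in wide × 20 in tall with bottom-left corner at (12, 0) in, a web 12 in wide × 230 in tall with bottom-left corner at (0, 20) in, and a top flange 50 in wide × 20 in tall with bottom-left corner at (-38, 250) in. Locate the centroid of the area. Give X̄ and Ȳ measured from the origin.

bottom flange: A = 90 × 20 = 1800.00, centroid at (57.00, 10.00).
web: A = 12 × 230 = 2760.00, centroid at (6.00, 135.00).
top flange: A = 50 × 20 = 1000.00, centroid at (-13.00, 260.00).
ΣA = 5560.00 in², ΣAX̄ = 106160.00 in³, ΣAȲ = 650600.00 in³.
X̄ = 106160.00/5560.00 = 19.09 in; Ȳ = 650600.00/5560.00 = 117.01 in.

X̄ = 19.09 in, Ȳ = 117.01 in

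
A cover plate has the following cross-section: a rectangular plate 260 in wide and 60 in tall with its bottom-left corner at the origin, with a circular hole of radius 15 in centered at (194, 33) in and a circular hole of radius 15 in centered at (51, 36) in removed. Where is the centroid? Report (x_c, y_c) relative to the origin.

plate: A = 260 × 60 = 15600.00, centroid at (130.00, 30.00).
hole 1: A = −π·15² = -706.86, centroid at (194.00, 33.00).
hole 2: A = −π·15² = -706.86, centroid at (51.00, 36.00).
ΣA = 14186.28 in², ΣAx_c = 1854819.70 in³, ΣAy_c = 419226.77 in³.
x_c = 1854819.70/14186.28 = 130.75 in; y_c = 419226.77/14186.28 = 29.55 in.

x_c = 130.75 in, y_c = 29.55 in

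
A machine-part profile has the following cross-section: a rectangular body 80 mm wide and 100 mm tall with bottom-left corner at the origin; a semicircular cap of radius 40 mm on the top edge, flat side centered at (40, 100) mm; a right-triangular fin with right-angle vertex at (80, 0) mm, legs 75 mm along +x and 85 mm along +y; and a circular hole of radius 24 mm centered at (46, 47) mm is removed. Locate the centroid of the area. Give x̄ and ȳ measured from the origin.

Part | A | x̄ᵢ | ȳᵢ | A·x̄ᵢ | A·ȳᵢ
rectangular body | 8000.00 | 40.00 | 50.00 | 320000.00 | 400000.00
semicircular top | 2513.27 | 40.00 | 116.98 | 100530.96 | 293994.08
triangular fin | 3187.50 | 105.00 | 28.33 | 334687.50 | 90312.50
hole | -1809.56 | 46.00 | 47.00 | -83239.64 | -85049.20
Σ | 11891.22 |  |  | 671978.83 | 699257.38
x̄ = 671978.83 / 11891.22 = 56.51 mm
ȳ = 699257.38 / 11891.22 = 58.80 mm

x̄ = 56.51 mm, ȳ = 58.80 mm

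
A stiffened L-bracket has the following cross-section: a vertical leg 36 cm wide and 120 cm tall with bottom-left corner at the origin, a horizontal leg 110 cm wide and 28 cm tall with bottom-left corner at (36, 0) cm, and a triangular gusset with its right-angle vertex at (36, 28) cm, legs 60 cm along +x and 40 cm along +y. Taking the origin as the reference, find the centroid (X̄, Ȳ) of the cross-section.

X̄ = 49.45 cm, Ȳ = 40.92 cm

vertical leg: A = 36 × 120 = 4320.00, centroid at (18.00, 60.00).
horizontal leg: A = 110 × 28 = 3080.00, centroid at (91.00, 14.00).
gusset: A = ½·60·40 = 1200.00, centroid at (56.00, 41.33).
ΣA = 8600.00 cm²
ΣAX̄ = (4320.00)(18.00) + (3080.00)(91.00) + (1200.00)(56.00) = 425240.00 cm³
ΣAȲ = (4320.00)(60.00) + (3080.00)(14.00) + (1200.00)(41.33) = 351920.00 cm³
X̄ = 425240.00 / 8600.00 = 49.45 cm
Ȳ = 351920.00 / 8600.00 = 40.92 cm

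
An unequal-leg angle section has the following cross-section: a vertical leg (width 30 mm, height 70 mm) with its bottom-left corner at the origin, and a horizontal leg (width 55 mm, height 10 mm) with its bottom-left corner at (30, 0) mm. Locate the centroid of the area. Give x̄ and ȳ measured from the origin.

Part | A | x̄ᵢ | ȳᵢ | A·x̄ᵢ | A·ȳᵢ
vertical leg | 2100.00 | 15.00 | 35.00 | 31500.00 | 73500.00
horizontal leg | 550.00 | 57.50 | 5.00 | 31625.00 | 2750.00
Σ | 2650.00 |  |  | 63125.00 | 76250.00
x̄ = 63125.00 / 2650.00 = 23.82 mm
ȳ = 76250.00 / 2650.00 = 28.77 mm

x̄ = 23.82 mm, ȳ = 28.77 mm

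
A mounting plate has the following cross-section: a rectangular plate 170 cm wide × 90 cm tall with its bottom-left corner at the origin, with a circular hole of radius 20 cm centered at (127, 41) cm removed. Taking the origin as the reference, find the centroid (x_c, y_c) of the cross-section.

Part | A | x̄ᵢ | ȳᵢ | A·x̄ᵢ | A·ȳᵢ
plate | 15300.00 | 85.00 | 45.00 | 1300500.00 | 688500.00
hole | -1256.64 | 127.00 | 41.00 | -159592.91 | -51522.12
Σ | 14043.36 |  |  | 1140907.09 | 636977.88
x_c = 1140907.09 / 14043.36 = 81.24 cm
y_c = 636977.88 / 14043.36 = 45.36 cm

x_c = 81.24 cm, y_c = 45.36 cm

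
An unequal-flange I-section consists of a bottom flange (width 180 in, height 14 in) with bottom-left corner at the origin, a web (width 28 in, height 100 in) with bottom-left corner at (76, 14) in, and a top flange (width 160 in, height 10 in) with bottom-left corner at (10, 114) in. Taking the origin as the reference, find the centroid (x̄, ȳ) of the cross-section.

x̄ = 90.00 in, ȳ = 55.96 in

Part | A | x̄ᵢ | ȳᵢ | A·x̄ᵢ | A·ȳᵢ
bottom flange | 2520.00 | 90.00 | 7.00 | 226800.00 | 17640.00
web | 2800.00 | 90.00 | 64.00 | 252000.00 | 179200.00
top flange | 1600.00 | 90.00 | 119.00 | 144000.00 | 190400.00
Σ | 6920.00 |  |  | 622800.00 | 387240.00
x̄ = 622800.00 / 6920.00 = 90.00 in
ȳ = 387240.00 / 6920.00 = 55.96 in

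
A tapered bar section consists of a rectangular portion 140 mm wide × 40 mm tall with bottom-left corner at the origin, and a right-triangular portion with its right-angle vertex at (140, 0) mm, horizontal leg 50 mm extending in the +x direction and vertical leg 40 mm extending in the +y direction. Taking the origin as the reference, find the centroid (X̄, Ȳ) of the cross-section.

rectangular portion: A = 140 × 40 = 5600.00, centroid at (70.00, 20.00).
triangular portion: A = ½·50·40 = 1000.00, centroid at (156.67, 13.33).
ΣA = 6600.00 mm²
ΣAX̄ = (5600.00)(70.00) + (1000.00)(156.67) = 548666.67 mm³
ΣAȲ = (5600.00)(20.00) + (1000.00)(13.33) = 125333.33 mm³
X̄ = 548666.67 / 6600.00 = 83.13 mm
Ȳ = 125333.33 / 6600.00 = 18.99 mm

X̄ = 83.13 mm, Ȳ = 18.99 mm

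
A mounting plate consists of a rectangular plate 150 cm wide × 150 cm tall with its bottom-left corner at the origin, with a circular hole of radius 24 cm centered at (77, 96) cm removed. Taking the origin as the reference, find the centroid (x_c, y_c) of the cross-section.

x_c = 74.83 cm, y_c = 73.16 cm

Part | A | x̄ᵢ | ȳᵢ | A·x̄ᵢ | A·ȳᵢ
plate | 22500.00 | 75.00 | 75.00 | 1687500.00 | 1687500.00
hole | -1809.56 | 77.00 | 96.00 | -139335.92 | -173717.51
Σ | 20690.44 |  |  | 1548164.08 | 1513782.49
x_c = 1548164.08 / 20690.44 = 74.83 cm
y_c = 1513782.49 / 20690.44 = 73.16 cm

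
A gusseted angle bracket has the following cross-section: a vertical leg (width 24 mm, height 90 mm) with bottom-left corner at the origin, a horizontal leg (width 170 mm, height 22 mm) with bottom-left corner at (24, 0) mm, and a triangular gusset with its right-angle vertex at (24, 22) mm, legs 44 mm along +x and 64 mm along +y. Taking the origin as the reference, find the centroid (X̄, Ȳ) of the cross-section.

X̄ = 66.78 mm, Ȳ = 27.28 mm

vertical leg: A = 24 × 90 = 2160.00, centroid at (12.00, 45.00).
horizontal leg: A = 170 × 22 = 3740.00, centroid at (109.00, 11.00).
gusset: A = ½·44·64 = 1408.00, centroid at (38.67, 43.33).
ΣA = 7308.00 mm²
ΣAX̄ = (2160.00)(12.00) + (3740.00)(109.00) + (1408.00)(38.67) = 488022.67 mm³
ΣAȲ = (2160.00)(45.00) + (3740.00)(11.00) + (1408.00)(43.33) = 199353.33 mm³
X̄ = 488022.67 / 7308.00 = 66.78 mm
Ȳ = 199353.33 / 7308.00 = 27.28 mm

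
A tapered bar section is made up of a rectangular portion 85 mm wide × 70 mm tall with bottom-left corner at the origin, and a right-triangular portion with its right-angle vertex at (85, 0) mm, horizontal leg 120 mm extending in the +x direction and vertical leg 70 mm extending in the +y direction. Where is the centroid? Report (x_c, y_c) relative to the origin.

rectangular portion: A = 85 × 70 = 5950.00, centroid at (42.50, 35.00).
triangular portion: A = ½·120·70 = 4200.00, centroid at (125.00, 23.33).
ΣA = 10150.00 mm², ΣAx_c = 777875.00 mm³, ΣAy_c = 306250.00 mm³.
x_c = 777875.00/10150.00 = 76.64 mm; y_c = 306250.00/10150.00 = 30.17 mm.

x_c = 76.64 mm, y_c = 30.17 mm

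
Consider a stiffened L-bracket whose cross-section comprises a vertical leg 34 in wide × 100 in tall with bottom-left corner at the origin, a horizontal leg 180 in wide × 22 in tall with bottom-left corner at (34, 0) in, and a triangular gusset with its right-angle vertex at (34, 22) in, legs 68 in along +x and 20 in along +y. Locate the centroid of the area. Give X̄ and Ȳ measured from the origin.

X̄ = 73.06 in, Ȳ = 28.99 in

vertical leg: A = 34 × 100 = 3400.00, centroid at (17.00, 50.00).
horizontal leg: A = 180 × 22 = 3960.00, centroid at (124.00, 11.00).
gusset: A = ½·68·20 = 680.00, centroid at (56.67, 28.67).
ΣA = 8040.00 in²
ΣAX̄ = (3400.00)(17.00) + (3960.00)(124.00) + (680.00)(56.67) = 587373.33 in³
ΣAȲ = (3400.00)(50.00) + (3960.00)(11.00) + (680.00)(28.67) = 233053.33 in³
X̄ = 587373.33 / 8040.00 = 73.06 in
Ȳ = 233053.33 / 8040.00 = 28.99 in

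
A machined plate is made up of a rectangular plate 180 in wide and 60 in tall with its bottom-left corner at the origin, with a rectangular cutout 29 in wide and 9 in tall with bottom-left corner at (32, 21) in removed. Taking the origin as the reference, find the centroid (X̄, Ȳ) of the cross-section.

Part | A | x̄ᵢ | ȳᵢ | A·x̄ᵢ | A·ȳᵢ
plate | 10800.00 | 90.00 | 30.00 | 972000.00 | 324000.00
hole | -261.00 | 46.50 | 25.50 | -12136.50 | -6655.50
Σ | 10539.00 |  |  | 959863.50 | 317344.50
X̄ = 959863.50 / 10539.00 = 91.08 in
Ȳ = 317344.50 / 10539.00 = 30.11 in

X̄ = 91.08 in, Ȳ = 30.11 in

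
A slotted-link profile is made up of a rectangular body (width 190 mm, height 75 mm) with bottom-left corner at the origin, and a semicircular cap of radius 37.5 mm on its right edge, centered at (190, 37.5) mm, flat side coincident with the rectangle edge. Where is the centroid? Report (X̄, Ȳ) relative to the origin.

rectangular body: A = 190 × 75 = 14250.00, centroid at (95.00, 37.50).
semicircular end: A = ½π·37.5² = 2208.93, centroid at (205.92, 37.50).
ΣA = 16458.93 mm²
ΣAX̄ = (14250.00)(95.00) + (2208.93)(205.92) = 1808603.39 mm³
ΣAȲ = (14250.00)(37.50) + (2208.93)(37.50) = 617209.96 mm³
X̄ = 1808603.39 / 16458.93 = 109.89 mm
Ȳ = 617209.96 / 16458.93 = 37.50 mm

X̄ = 109.89 mm, Ȳ = 37.50 mm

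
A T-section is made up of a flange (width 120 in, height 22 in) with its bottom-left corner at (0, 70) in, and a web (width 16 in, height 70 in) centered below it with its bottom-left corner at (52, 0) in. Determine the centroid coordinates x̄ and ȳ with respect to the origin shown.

web: A = 16 × 70 = 1120.00, centroid at (60.00, 35.00).
flange: A = 120 × 22 = 2640.00, centroid at (60.00, 81.00).
ΣA = 3760.00 in², ΣAx̄ = 225600.00 in³, ΣAȳ = 253040.00 in³.
x̄ = 225600.00/3760.00 = 60.00 in; ȳ = 253040.00/3760.00 = 67.30 in.

x̄ = 60.00 in, ȳ = 67.30 in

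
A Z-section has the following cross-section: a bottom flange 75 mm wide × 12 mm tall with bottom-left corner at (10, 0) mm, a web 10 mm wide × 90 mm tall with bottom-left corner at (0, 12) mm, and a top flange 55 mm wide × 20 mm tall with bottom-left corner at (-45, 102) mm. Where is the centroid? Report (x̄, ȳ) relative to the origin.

bottom flange: A = 75 × 12 = 900.00, centroid at (47.50, 6.00).
web: A = 10 × 90 = 900.00, centroid at (5.00, 57.00).
top flange: A = 55 × 20 = 1100.00, centroid at (-17.50, 112.00).
ΣA = 2900.00 mm²
ΣAx̄ = (900.00)(47.50) + (900.00)(5.00) + (1100.00)(-17.50) = 28000.00 mm³
ΣAȳ = (900.00)(6.00) + (900.00)(57.00) + (1100.00)(112.00) = 179900.00 mm³
x̄ = 28000.00 / 2900.00 = 9.66 mm
ȳ = 179900.00 / 2900.00 = 62.03 mm

x̄ = 9.66 mm, ȳ = 62.03 mm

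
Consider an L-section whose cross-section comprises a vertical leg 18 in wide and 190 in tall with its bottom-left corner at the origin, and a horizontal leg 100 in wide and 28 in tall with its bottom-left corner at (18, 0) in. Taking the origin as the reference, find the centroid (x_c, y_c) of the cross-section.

x_c = 35.56 in, y_c = 58.54 in

Part | A | x̄ᵢ | ȳᵢ | A·x̄ᵢ | A·ȳᵢ
vertical leg | 3420.00 | 9.00 | 95.00 | 30780.00 | 324900.00
horizontal leg | 2800.00 | 68.00 | 14.00 | 190400.00 | 39200.00
Σ | 6220.00 |  |  | 221180.00 | 364100.00
x_c = 221180.00 / 6220.00 = 35.56 in
y_c = 364100.00 / 6220.00 = 58.54 in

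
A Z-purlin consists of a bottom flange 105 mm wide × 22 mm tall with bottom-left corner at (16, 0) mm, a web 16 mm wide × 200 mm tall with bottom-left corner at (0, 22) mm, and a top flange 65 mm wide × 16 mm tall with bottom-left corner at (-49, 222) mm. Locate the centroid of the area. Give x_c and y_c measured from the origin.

x_c = 25.45 mm, y_c = 100.00 mm

bottom flange: A = 105 × 22 = 2310.00, centroid at (68.50, 11.00).
web: A = 16 × 200 = 3200.00, centroid at (8.00, 122.00).
top flange: A = 65 × 16 = 1040.00, centroid at (-16.50, 230.00).
ΣA = 6550.00 mm², ΣAx_c = 166675.00 mm³, ΣAy_c = 655010.00 mm³.
x_c = 166675.00/6550.00 = 25.45 mm; y_c = 655010.00/6550.00 = 100.00 mm.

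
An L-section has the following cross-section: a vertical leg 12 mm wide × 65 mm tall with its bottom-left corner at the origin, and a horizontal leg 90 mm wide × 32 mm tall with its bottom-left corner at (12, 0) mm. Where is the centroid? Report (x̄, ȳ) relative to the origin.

Part | A | x̄ᵢ | ȳᵢ | A·x̄ᵢ | A·ȳᵢ
vertical leg | 780.00 | 6.00 | 32.50 | 4680.00 | 25350.00
horizontal leg | 2880.00 | 57.00 | 16.00 | 164160.00 | 46080.00
Σ | 3660.00 |  |  | 168840.00 | 71430.00
x̄ = 168840.00 / 3660.00 = 46.13 mm
ȳ = 71430.00 / 3660.00 = 19.52 mm

x̄ = 46.13 mm, ȳ = 19.52 mm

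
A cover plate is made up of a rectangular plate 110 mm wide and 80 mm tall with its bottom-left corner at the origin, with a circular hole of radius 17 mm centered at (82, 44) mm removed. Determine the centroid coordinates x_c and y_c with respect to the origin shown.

plate: A = 110 × 80 = 8800.00, centroid at (55.00, 40.00).
hole: A = −π·17² = -907.92, centroid at (82.00, 44.00).
ΣA = 7892.08 mm², ΣAx_c = 409550.54 mm³, ΣAy_c = 312051.51 mm³.
x_c = 409550.54/7892.08 = 51.89 mm; y_c = 312051.51/7892.08 = 39.54 mm.

x_c = 51.89 mm, y_c = 39.54 mm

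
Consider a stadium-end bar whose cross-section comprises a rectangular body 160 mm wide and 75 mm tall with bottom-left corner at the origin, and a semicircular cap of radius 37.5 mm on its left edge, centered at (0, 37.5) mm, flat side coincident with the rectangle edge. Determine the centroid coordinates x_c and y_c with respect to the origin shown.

rectangular body: A = 160 × 75 = 12000.00, centroid at (80.00, 37.50).
semicircular end: A = ½π·37.5² = 2208.93, centroid at (-15.92, 37.50).
ΣA = 14208.93 mm², ΣAx_c = 924843.75 mm³, ΣAy_c = 532834.96 mm³.
x_c = 924843.75/14208.93 = 65.09 mm; y_c = 532834.96/14208.93 = 37.50 mm.

x_c = 65.09 mm, y_c = 37.50 mm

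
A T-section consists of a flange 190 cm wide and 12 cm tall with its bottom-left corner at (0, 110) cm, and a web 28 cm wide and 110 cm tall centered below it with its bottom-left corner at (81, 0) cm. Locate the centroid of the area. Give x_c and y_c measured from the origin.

web: A = 28 × 110 = 3080.00, centroid at (95.00, 55.00).
flange: A = 190 × 12 = 2280.00, centroid at (95.00, 116.00).
ΣA = 5360.00 cm²
ΣAx_c = (3080.00)(95.00) + (2280.00)(95.00) = 509200.00 cm³
ΣAy_c = (3080.00)(55.00) + (2280.00)(116.00) = 433880.00 cm³
x_c = 509200.00 / 5360.00 = 95.00 cm
y_c = 433880.00 / 5360.00 = 80.95 cm

x_c = 95.00 cm, y_c = 80.95 cm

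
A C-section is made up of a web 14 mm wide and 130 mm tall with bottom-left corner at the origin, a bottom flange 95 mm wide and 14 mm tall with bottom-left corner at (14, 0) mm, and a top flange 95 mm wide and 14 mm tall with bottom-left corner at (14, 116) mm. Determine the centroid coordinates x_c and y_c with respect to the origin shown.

x_c = 39.36 mm, y_c = 65.00 mm

web: A = 14 × 130 = 1820.00, centroid at (7.00, 65.00).
bottom flange: A = 95 × 14 = 1330.00, centroid at (61.50, 7.00).
top flange: A = 95 × 14 = 1330.00, centroid at (61.50, 123.00).
ΣA = 4480.00 mm²
ΣAx_c = (1820.00)(7.00) + (1330.00)(61.50) + (1330.00)(61.50) = 176330.00 mm³
ΣAy_c = (1820.00)(65.00) + (1330.00)(7.00) + (1330.00)(123.00) = 291200.00 mm³
x_c = 176330.00 / 4480.00 = 39.36 mm
y_c = 291200.00 / 4480.00 = 65.00 mm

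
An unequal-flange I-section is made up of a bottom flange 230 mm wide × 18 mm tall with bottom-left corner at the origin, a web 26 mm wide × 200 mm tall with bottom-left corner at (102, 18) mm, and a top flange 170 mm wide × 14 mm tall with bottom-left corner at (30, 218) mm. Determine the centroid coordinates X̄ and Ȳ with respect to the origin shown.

X̄ = 115.00 mm, Ȳ = 101.23 mm

bottom flange: A = 230 × 18 = 4140.00, centroid at (115.00, 9.00).
web: A = 26 × 200 = 5200.00, centroid at (115.00, 118.00).
top flange: A = 170 × 14 = 2380.00, centroid at (115.00, 225.00).
ΣA = 11720.00 mm²
ΣAX̄ = (4140.00)(115.00) + (5200.00)(115.00) + (2380.00)(115.00) = 1347800.00 mm³
ΣAȲ = (4140.00)(9.00) + (5200.00)(118.00) + (2380.00)(225.00) = 1186360.00 mm³
X̄ = 1347800.00 / 11720.00 = 115.00 mm
Ȳ = 1186360.00 / 11720.00 = 101.23 mm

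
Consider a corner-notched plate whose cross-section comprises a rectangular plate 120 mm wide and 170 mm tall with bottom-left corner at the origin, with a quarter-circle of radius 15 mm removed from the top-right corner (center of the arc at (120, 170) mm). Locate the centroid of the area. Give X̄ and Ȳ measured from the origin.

plate: A = 120 × 170 = 20400.00, centroid at (60.00, 85.00).
removed quarter-circle: A = −¼π·15² = -176.71, centroid at (113.63, 163.63).
ΣA = 20223.29 mm², ΣAX̄ = 1203919.25 mm³, ΣAȲ = 1705083.52 mm³.
X̄ = 1203919.25/20223.29 = 59.53 mm; Ȳ = 1705083.52/20223.29 = 84.31 mm.

X̄ = 59.53 mm, Ȳ = 84.31 mm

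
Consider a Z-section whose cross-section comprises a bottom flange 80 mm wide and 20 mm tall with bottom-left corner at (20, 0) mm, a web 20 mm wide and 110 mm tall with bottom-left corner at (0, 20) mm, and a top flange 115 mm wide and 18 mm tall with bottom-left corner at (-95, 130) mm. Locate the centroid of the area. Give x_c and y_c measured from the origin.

bottom flange: A = 80 × 20 = 1600.00, centroid at (60.00, 10.00).
web: A = 20 × 110 = 2200.00, centroid at (10.00, 75.00).
top flange: A = 115 × 18 = 2070.00, centroid at (-37.50, 139.00).
ΣA = 5870.00 mm², ΣAx_c = 40375.00 mm³, ΣAy_c = 468730.00 mm³.
x_c = 40375.00/5870.00 = 6.88 mm; y_c = 468730.00/5870.00 = 79.85 mm.

x_c = 6.88 mm, y_c = 79.85 mm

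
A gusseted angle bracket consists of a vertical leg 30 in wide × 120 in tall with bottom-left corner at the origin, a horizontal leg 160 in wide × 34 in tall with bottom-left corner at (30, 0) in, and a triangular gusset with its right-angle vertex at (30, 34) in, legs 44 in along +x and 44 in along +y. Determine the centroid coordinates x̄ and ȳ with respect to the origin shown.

vertical leg: A = 30 × 120 = 3600.00, centroid at (15.00, 60.00).
horizontal leg: A = 160 × 34 = 5440.00, centroid at (110.00, 17.00).
gusset: A = ½·44·44 = 968.00, centroid at (44.67, 48.67).
ΣA = 10008.00 in²
ΣAx̄ = (3600.00)(15.00) + (5440.00)(110.00) + (968.00)(44.67) = 695637.33 in³
ΣAȳ = (3600.00)(60.00) + (5440.00)(17.00) + (968.00)(48.67) = 355589.33 in³
x̄ = 695637.33 / 10008.00 = 69.51 in
ȳ = 355589.33 / 10008.00 = 35.53 in

x̄ = 69.51 in, ȳ = 35.53 in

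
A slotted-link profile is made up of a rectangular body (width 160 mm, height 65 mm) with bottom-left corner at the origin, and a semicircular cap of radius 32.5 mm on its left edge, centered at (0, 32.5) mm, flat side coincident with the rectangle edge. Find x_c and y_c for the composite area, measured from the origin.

rectangular body: A = 160 × 65 = 10400.00, centroid at (80.00, 32.50).
semicircular end: A = ½π·32.5² = 1659.15, centroid at (-13.79, 32.50).
ΣA = 12059.15 mm²
ΣAx_c = (10400.00)(80.00) + (1659.15)(-13.79) = 809114.58 mm³
ΣAy_c = (10400.00)(32.50) + (1659.15)(32.50) = 391922.49 mm³
x_c = 809114.58 / 12059.15 = 67.10 mm
y_c = 391922.49 / 12059.15 = 32.50 mm

x_c = 67.10 mm, y_c = 32.50 mm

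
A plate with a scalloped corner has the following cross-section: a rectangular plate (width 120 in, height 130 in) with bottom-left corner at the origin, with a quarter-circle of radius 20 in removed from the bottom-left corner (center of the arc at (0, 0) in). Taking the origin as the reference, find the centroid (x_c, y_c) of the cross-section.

x_c = 61.06 in, y_c = 66.16 in

plate: A = 120 × 130 = 15600.00, centroid at (60.00, 65.00).
removed quarter-circle: A = −¼π·20² = -314.16, centroid at (8.49, 8.49).
ΣA = 15285.84 in², ΣAx_c = 933333.33 in³, ΣAy_c = 1011333.33 in³.
x_c = 933333.33/15285.84 = 61.06 in; y_c = 1011333.33/15285.84 = 66.16 in.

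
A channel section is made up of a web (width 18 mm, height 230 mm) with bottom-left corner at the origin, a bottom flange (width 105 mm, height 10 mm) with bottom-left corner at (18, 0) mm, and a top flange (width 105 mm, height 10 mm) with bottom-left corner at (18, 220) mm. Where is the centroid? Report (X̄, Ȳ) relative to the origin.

Part | A | x̄ᵢ | ȳᵢ | A·x̄ᵢ | A·ȳᵢ
web | 4140.00 | 9.00 | 115.00 | 37260.00 | 476100.00
bottom flange | 1050.00 | 70.50 | 5.00 | 74025.00 | 5250.00
top flange | 1050.00 | 70.50 | 225.00 | 74025.00 | 236250.00
Σ | 6240.00 |  |  | 185310.00 | 717600.00
X̄ = 185310.00 / 6240.00 = 29.70 mm
Ȳ = 717600.00 / 6240.00 = 115.00 mm

X̄ = 29.70 mm, Ȳ = 115.00 mm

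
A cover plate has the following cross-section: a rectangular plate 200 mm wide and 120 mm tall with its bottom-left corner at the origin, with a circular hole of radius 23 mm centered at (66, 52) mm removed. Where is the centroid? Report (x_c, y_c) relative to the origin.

plate: A = 200 × 120 = 24000.00, centroid at (100.00, 60.00).
hole: A = −π·23² = -1661.90, centroid at (66.00, 52.00).
ΣA = 22338.10 mm², ΣAx_c = 2290314.43 mm³, ΣAy_c = 1353581.07 mm³.
x_c = 2290314.43/22338.10 = 102.53 mm; y_c = 1353581.07/22338.10 = 60.60 mm.

x_c = 102.53 mm, y_c = 60.60 mm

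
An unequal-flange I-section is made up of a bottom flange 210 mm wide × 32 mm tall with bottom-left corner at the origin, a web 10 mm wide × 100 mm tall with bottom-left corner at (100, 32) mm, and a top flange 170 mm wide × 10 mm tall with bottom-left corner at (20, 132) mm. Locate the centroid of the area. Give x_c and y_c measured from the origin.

x_c = 105.00 mm, y_c = 44.84 mm

Part | A | x̄ᵢ | ȳᵢ | A·x̄ᵢ | A·ȳᵢ
bottom flange | 6720.00 | 105.00 | 16.00 | 705600.00 | 107520.00
web | 1000.00 | 105.00 | 82.00 | 105000.00 | 82000.00
top flange | 1700.00 | 105.00 | 137.00 | 178500.00 | 232900.00
Σ | 9420.00 |  |  | 989100.00 | 422420.00
x_c = 989100.00 / 9420.00 = 105.00 mm
y_c = 422420.00 / 9420.00 = 44.84 mm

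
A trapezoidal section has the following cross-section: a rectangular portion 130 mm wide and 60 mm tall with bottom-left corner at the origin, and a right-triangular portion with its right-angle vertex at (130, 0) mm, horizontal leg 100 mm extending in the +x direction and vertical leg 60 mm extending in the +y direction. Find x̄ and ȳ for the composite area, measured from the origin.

x̄ = 92.31 mm, ȳ = 27.22 mm

rectangular portion: A = 130 × 60 = 7800.00, centroid at (65.00, 30.00).
triangular portion: A = ½·100·60 = 3000.00, centroid at (163.33, 20.00).
ΣA = 10800.00 mm², ΣAx̄ = 997000.00 mm³, ΣAȳ = 294000.00 mm³.
x̄ = 997000.00/10800.00 = 92.31 mm; ȳ = 294000.00/10800.00 = 27.22 mm.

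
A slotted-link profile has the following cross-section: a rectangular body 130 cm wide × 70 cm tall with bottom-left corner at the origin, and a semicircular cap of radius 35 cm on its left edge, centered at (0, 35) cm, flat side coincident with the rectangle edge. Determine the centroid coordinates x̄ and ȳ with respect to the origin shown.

rectangular body: A = 130 × 70 = 9100.00, centroid at (65.00, 35.00).
semicircular end: A = ½π·35² = 1924.23, centroid at (-14.85, 35.00).
ΣA = 11024.23 cm², ΣAx̄ = 562916.67 cm³, ΣAȳ = 385847.89 cm³.
x̄ = 562916.67/11024.23 = 51.06 cm; ȳ = 385847.89/11024.23 = 35.00 cm.

x̄ = 51.06 cm, ȳ = 35.00 cm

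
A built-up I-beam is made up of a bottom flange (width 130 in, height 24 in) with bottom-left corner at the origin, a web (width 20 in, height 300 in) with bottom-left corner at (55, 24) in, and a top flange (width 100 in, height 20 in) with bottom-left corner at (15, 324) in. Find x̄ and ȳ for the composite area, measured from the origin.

Part | A | x̄ᵢ | ȳᵢ | A·x̄ᵢ | A·ȳᵢ
bottom flange | 3120.00 | 65.00 | 12.00 | 202800.00 | 37440.00
web | 6000.00 | 65.00 | 174.00 | 390000.00 | 1044000.00
top flange | 2000.00 | 65.00 | 334.00 | 130000.00 | 668000.00
Σ | 11120.00 |  |  | 722800.00 | 1749440.00
x̄ = 722800.00 / 11120.00 = 65.00 in
ȳ = 1749440.00 / 11120.00 = 157.32 in

x̄ = 65.00 in, ȳ = 157.32 in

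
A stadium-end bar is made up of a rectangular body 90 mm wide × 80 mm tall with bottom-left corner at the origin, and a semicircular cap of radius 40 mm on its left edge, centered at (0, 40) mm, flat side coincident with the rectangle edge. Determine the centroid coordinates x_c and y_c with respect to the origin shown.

rectangular body: A = 90 × 80 = 7200.00, centroid at (45.00, 40.00).
semicircular end: A = ½π·40² = 2513.27, centroid at (-16.98, 40.00).
ΣA = 9713.27 mm², ΣAx_c = 281333.33 mm³, ΣAy_c = 388530.96 mm³.
x_c = 281333.33/9713.27 = 28.96 mm; y_c = 388530.96/9713.27 = 40.00 mm.

x_c = 28.96 mm, y_c = 40.00 mm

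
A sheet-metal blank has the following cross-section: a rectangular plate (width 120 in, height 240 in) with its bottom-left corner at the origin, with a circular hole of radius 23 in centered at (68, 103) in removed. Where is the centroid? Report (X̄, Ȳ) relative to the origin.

X̄ = 59.51 in, Ȳ = 121.04 in

Part | A | x̄ᵢ | ȳᵢ | A·x̄ᵢ | A·ȳᵢ
plate | 28800.00 | 60.00 | 120.00 | 1728000.00 | 3456000.00
hole | -1661.90 | 68.00 | 103.00 | -113009.37 | -171175.96
Σ | 27138.10 |  |  | 1614990.63 | 3284824.04
X̄ = 1614990.63 / 27138.10 = 59.51 in
Ȳ = 3284824.04 / 27138.10 = 121.04 in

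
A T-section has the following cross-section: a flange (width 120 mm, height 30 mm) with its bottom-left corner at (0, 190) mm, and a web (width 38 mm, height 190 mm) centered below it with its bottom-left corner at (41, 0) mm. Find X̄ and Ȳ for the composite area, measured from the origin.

Part | A | x̄ᵢ | ȳᵢ | A·x̄ᵢ | A·ȳᵢ
web | 7220.00 | 60.00 | 95.00 | 433200.00 | 685900.00
flange | 3600.00 | 60.00 | 205.00 | 216000.00 | 738000.00
Σ | 10820.00 |  |  | 649200.00 | 1423900.00
X̄ = 649200.00 / 10820.00 = 60.00 mm
Ȳ = 1423900.00 / 10820.00 = 131.60 mm

X̄ = 60.00 mm, Ȳ = 131.60 mm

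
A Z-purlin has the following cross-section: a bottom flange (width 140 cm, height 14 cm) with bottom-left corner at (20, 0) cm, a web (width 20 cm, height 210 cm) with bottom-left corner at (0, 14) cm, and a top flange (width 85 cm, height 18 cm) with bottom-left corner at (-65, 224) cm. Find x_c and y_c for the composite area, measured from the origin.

x_c = 23.92 cm, y_c = 113.14 cm

bottom flange: A = 140 × 14 = 1960.00, centroid at (90.00, 7.00).
web: A = 20 × 210 = 4200.00, centroid at (10.00, 119.00).
top flange: A = 85 × 18 = 1530.00, centroid at (-22.50, 233.00).
ΣA = 7690.00 cm²
ΣAx_c = (1960.00)(90.00) + (4200.00)(10.00) + (1530.00)(-22.50) = 183975.00 cm³
ΣAy_c = (1960.00)(7.00) + (4200.00)(119.00) + (1530.00)(233.00) = 870010.00 cm³
x_c = 183975.00 / 7690.00 = 23.92 cm
y_c = 870010.00 / 7690.00 = 113.14 cm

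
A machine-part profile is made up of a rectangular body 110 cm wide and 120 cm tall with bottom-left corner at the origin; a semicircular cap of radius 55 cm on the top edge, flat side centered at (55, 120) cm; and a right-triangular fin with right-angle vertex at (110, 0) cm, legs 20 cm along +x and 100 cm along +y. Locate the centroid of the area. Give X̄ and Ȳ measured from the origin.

rectangular body: A = 110 × 120 = 13200.00, centroid at (55.00, 60.00).
semicircular top: A = ½π·55² = 4751.66, centroid at (55.00, 143.34).
triangular fin: A = ½·20·100 = 1000.00, centroid at (116.67, 33.33).
ΣA = 18951.66 cm², ΣAX̄ = 1104007.91 cm³, ΣAȲ = 1506449.07 cm³.
X̄ = 1104007.91/18951.66 = 58.25 cm; Ȳ = 1506449.07/18951.66 = 79.49 cm.

X̄ = 58.25 cm, Ȳ = 79.49 cm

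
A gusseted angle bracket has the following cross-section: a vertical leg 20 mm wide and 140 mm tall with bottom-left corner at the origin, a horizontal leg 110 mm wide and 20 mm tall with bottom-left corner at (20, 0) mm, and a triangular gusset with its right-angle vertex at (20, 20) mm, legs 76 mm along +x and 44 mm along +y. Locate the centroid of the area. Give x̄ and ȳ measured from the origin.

x̄ = 40.29 mm, ȳ = 41.36 mm

vertical leg: A = 20 × 140 = 2800.00, centroid at (10.00, 70.00).
horizontal leg: A = 110 × 20 = 2200.00, centroid at (75.00, 10.00).
gusset: A = ½·76·44 = 1672.00, centroid at (45.33, 34.67).
ΣA = 6672.00 mm², ΣAx̄ = 268797.33 mm³, ΣAȳ = 275962.67 mm³.
x̄ = 268797.33/6672.00 = 40.29 mm; ȳ = 275962.67/6672.00 = 41.36 mm.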